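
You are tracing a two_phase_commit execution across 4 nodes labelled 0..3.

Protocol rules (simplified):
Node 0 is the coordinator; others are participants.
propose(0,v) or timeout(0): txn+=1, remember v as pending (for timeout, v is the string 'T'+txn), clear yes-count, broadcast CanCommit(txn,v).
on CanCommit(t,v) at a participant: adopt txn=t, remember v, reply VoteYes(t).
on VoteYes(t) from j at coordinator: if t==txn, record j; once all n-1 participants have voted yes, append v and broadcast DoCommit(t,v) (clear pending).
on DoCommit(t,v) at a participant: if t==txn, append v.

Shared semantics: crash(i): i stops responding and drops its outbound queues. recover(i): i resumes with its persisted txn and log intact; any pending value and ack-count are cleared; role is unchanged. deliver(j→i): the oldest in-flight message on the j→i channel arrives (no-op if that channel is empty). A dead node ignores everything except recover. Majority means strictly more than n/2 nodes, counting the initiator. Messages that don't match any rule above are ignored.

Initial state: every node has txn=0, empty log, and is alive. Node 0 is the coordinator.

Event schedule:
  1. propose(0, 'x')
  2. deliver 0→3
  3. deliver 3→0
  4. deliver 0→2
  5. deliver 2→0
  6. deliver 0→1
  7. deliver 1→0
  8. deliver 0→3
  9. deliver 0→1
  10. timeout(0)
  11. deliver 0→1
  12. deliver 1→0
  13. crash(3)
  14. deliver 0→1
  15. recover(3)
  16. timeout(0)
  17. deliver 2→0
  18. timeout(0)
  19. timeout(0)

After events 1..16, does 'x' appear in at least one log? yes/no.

yes

[1] propose(0,'x') → N0(coor t1 [-])
[2] deliver 0→3 → N3(part t1 [-])
[3] deliver 3→0 → ∅
[4] deliver 0→2 → N2(part t1 [-])
[5] deliver 2→0 → ∅
[6] deliver 0→1 → N1(part t1 [-])
[7] deliver 1→0 → N0(coor t1 [x])
[8] deliver 0→3 → N3(part t1 [x])
[9] deliver 0→1 → N1(part t1 [x])
[10] timeout(0) → N0(coor t2 [x])
[11] deliver 0→1 → N1(part t2 [x])
[12] deliver 1→0 → ∅
[13] crash(3) → N3(✗part t1 [x])
[14] deliver 0→1 → ∅
[15] recover(3) → N3(part t1 [x])
[16] timeout(0) → N0(coor t3 [x])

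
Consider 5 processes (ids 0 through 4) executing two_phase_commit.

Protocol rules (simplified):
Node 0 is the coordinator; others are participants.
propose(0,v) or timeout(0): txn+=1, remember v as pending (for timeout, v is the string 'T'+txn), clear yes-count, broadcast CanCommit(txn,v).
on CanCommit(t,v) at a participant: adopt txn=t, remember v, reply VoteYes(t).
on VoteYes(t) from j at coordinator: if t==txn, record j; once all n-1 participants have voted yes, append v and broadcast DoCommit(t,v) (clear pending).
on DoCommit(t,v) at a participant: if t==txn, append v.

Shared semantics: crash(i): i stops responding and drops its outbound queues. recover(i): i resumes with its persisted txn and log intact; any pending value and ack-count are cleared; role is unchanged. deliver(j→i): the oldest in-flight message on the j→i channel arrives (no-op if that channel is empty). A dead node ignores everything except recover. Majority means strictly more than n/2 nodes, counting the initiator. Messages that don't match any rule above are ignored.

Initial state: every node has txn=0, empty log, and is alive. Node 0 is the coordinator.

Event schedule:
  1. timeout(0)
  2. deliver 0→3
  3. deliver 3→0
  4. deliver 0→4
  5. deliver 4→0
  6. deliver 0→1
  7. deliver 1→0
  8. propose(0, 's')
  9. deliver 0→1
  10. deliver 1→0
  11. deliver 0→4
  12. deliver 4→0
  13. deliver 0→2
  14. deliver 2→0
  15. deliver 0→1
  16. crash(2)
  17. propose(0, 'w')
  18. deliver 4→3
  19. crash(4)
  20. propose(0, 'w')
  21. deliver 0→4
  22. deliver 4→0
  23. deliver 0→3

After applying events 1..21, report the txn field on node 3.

e1 timeout(0): 0[coor,t=1,-]
e2 deliver 0→3: 3[part,t=1,-]
e3 deliver 3→0: ·
e4 deliver 0→4: 4[part,t=1,-]
e5 deliver 4→0: ·
e6 deliver 0→1: 1[part,t=1,-]
e7 deliver 1→0: ·
e8 propose(0,'s'): 0[coor,t=2,-]
e9 deliver 0→1: 1[part,t=2,-]
e10 deliver 1→0: ·
e11 deliver 0→4: 4[part,t=2,-]
e12 deliver 4→0: ·
e13 deliver 0→2: 2[part,t=1,-]
e14 deliver 2→0: ·
e15 deliver 0→1: ·
e16 crash(2): 2[✗part,t=1,-]
e17 propose(0,'w'): 0[coor,t=3,-]
e18 deliver 4→3: ·
e19 crash(4): 4[✗part,t=2,-]
e20 propose(0,'w'): 0[coor,t=4,-]
e21 deliver 0→4: ·

1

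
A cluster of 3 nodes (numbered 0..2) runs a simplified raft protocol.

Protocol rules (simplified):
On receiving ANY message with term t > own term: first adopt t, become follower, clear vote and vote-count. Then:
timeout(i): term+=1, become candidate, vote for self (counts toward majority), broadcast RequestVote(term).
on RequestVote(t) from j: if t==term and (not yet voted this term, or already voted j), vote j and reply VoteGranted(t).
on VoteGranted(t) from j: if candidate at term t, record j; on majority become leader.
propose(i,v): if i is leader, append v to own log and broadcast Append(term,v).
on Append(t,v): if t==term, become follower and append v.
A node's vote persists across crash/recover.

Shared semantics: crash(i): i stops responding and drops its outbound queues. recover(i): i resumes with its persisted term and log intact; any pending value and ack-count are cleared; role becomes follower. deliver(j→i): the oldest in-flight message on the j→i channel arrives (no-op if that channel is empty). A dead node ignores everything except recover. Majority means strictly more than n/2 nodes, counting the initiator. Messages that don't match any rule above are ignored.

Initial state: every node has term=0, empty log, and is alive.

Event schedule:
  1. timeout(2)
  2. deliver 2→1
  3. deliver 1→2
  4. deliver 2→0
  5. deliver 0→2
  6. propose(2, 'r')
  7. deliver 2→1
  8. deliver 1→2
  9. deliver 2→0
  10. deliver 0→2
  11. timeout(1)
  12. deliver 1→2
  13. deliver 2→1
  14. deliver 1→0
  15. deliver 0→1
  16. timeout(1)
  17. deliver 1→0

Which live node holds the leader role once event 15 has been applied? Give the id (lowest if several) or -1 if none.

after 1 — timeout(2): n2:cand/t1/[-]
after 2 — deliver 2→1: n1:foll/t1/[-]
after 3 — deliver 1→2: n2:lead/t1/[-]
after 4 — deliver 2→0: n0:foll/t1/[-]
after 5 — deliver 0→2: ·
after 6 — propose(2,'r'): n2:lead/t1/[r]
after 7 — deliver 2→1: n1:foll/t1/[r]
after 8 — deliver 1→2: ·
after 9 — deliver 2→0: n0:foll/t1/[r]
after 10 — deliver 0→2: ·
after 11 — timeout(1): n1:cand/t2/[r]
after 12 — deliver 1→2: n2:foll/t2/[r]
after 13 — deliver 2→1: n1:lead/t2/[r]
after 14 — deliver 1→0: n0:foll/t2/[r]
after 15 — deliver 0→1: ·

1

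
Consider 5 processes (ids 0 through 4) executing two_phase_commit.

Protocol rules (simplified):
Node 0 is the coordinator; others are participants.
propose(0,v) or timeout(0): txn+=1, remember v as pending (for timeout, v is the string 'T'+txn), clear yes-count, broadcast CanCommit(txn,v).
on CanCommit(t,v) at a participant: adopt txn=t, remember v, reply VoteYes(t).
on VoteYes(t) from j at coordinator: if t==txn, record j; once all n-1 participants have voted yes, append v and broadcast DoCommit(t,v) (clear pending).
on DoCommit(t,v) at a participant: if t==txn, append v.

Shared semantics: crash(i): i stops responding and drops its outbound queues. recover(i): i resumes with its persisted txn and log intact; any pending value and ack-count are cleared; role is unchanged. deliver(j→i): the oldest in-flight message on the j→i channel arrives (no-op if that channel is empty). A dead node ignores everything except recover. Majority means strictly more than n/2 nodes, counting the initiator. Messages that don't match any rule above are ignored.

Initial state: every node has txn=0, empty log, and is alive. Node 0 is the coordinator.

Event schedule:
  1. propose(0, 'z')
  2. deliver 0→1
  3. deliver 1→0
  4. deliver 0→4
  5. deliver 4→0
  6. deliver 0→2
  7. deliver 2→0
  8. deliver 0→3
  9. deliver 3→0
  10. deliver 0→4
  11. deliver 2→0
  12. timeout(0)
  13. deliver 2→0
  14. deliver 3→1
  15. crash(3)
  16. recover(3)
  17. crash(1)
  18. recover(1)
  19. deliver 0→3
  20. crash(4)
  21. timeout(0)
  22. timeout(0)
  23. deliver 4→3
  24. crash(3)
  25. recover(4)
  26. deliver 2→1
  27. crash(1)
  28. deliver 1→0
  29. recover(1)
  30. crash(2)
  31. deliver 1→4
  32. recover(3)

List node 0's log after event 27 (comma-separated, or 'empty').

1. propose(0,'z'):  <0:coor t1 ->
2. deliver 0→1:  <1:part t1 ->
3. deliver 1→0:  nop
4. deliver 0→4:  <4:part t1 ->
5. deliver 4→0:  nop
6. deliver 0→2:  <2:part t1 ->
7. deliver 2→0:  nop
8. deliver 0→3:  <3:part t1 ->
9. deliver 3→0:  <0:coor t1 z>
10. deliver 0→4:  <4:part t1 z>
11. deliver 2→0:  nop
12. timeout(0):  <0:coor t2 z>
13. deliver 2→0:  nop
14. deliver 3→1:  nop
15. crash(3):  <3:✗part t1 ->
16. recover(3):  <3:part t1 ->
17. crash(1):  <1:✗part t1 ->
18. recover(1):  <1:part t1 ->
19. deliver 0→3:  <3:part t1 z>
20. crash(4):  <4:✗part t1 z>
21. timeout(0):  <0:coor t3 z>
22. timeout(0):  <0:coor t4 z>
23. deliver 4→3:  nop
24. crash(3):  <3:✗part t1 z>
25. recover(4):  <4:part t1 z>
26. deliver 2→1:  nop
27. crash(1):  <1:✗part t1 ->

z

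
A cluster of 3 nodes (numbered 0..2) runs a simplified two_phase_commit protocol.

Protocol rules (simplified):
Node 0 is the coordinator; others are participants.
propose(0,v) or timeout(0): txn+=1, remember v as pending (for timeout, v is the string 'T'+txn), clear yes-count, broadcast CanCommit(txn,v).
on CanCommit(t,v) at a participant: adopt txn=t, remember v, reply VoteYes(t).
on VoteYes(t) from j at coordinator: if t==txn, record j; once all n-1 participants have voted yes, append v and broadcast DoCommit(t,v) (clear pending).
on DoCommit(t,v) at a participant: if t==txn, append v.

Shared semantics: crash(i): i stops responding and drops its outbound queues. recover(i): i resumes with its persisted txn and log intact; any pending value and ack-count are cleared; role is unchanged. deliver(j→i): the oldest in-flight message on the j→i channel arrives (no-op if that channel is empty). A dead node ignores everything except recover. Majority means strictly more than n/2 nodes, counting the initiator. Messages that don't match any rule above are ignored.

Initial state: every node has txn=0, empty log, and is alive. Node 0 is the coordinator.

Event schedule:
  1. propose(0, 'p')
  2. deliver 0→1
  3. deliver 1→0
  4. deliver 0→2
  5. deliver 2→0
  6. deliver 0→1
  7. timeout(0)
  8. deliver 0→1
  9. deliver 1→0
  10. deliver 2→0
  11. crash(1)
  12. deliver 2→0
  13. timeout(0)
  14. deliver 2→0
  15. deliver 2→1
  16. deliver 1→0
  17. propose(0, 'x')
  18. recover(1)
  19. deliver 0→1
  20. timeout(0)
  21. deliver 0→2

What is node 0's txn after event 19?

4

step 1 propose(0,'p'): 0={coor,t=1,log=-}
step 2 deliver 0→1: 1={part,t=1,log=-}
step 3 deliver 1→0: —
step 4 deliver 0→2: 2={part,t=1,log=-}
step 5 deliver 2→0: 0={coor,t=1,log=p}
step 6 deliver 0→1: 1={part,t=1,log=p}
step 7 timeout(0): 0={coor,t=2,log=p}
step 8 deliver 0→1: 1={part,t=2,log=p}
step 9 deliver 1→0: —
step 10 deliver 2→0: —
step 11 crash(1): 1={✗part,t=2,log=p}
step 12 deliver 2→0: —
step 13 timeout(0): 0={coor,t=3,log=p}
step 14 deliver 2→0: —
step 15 deliver 2→1: —
step 16 deliver 1→0: —
step 17 propose(0,'x'): 0={coor,t=4,log=p}
step 18 recover(1): 1={part,t=2,log=p}
step 19 deliver 0→1: 1={part,t=3,log=p}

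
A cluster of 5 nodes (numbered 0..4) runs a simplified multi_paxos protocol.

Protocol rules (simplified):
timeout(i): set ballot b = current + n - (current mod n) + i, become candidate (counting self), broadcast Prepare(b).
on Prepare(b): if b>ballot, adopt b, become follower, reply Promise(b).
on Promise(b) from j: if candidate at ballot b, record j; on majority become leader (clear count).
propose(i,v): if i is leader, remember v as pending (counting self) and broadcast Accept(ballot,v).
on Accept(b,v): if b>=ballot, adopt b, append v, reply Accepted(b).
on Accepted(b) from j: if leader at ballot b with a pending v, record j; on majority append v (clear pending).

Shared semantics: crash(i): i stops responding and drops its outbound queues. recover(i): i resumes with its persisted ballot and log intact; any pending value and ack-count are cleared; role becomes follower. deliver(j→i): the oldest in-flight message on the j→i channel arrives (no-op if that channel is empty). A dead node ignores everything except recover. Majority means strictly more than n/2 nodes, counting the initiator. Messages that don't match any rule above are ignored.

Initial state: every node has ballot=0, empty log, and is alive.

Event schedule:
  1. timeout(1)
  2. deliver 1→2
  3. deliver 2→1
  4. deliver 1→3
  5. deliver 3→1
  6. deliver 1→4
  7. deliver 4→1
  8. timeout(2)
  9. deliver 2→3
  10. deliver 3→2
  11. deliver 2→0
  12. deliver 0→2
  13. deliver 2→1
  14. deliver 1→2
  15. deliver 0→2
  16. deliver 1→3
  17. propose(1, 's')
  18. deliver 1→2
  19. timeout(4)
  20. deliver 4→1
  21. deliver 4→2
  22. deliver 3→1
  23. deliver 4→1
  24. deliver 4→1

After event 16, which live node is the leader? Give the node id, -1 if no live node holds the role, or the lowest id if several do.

2

step 1 timeout(1): 1={cand,b=6,log=-}
step 2 deliver 1→2: 2={foll,b=6,log=-}
step 3 deliver 2→1: —
step 4 deliver 1→3: 3={foll,b=6,log=-}
step 5 deliver 3→1: 1={lead,b=6,log=-}
step 6 deliver 1→4: 4={foll,b=6,log=-}
step 7 deliver 4→1: —
step 8 timeout(2): 2={cand,b=12,log=-}
step 9 deliver 2→3: 3={foll,b=12,log=-}
step 10 deliver 3→2: —
step 11 deliver 2→0: 0={foll,b=12,log=-}
step 12 deliver 0→2: 2={lead,b=12,log=-}
step 13 deliver 2→1: 1={foll,b=12,log=-}
step 14 deliver 1→2: —
step 15 deliver 0→2: —
step 16 deliver 1→3: —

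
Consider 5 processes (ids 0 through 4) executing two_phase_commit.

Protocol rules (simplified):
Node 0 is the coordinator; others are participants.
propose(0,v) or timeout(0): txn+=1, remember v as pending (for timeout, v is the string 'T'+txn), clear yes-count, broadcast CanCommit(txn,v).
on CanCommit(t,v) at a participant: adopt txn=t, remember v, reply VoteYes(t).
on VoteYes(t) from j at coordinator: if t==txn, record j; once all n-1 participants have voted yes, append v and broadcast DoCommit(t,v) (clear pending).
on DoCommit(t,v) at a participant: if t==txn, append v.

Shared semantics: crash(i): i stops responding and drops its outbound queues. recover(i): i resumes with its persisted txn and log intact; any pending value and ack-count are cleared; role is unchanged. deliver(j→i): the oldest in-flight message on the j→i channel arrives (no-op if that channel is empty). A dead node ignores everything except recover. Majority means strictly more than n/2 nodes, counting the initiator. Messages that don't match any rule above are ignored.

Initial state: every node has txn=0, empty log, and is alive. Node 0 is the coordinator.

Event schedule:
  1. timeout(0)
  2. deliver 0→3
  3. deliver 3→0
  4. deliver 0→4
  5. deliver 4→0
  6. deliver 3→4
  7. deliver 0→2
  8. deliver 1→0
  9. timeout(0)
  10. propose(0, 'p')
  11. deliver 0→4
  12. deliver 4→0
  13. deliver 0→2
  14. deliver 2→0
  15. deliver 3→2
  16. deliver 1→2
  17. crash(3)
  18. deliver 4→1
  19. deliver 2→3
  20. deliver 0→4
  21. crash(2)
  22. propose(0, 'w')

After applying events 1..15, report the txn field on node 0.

1. timeout(0):  <0:coor t1 ->
2. deliver 0→3:  <3:part t1 ->
3. deliver 3→0:  nop
4. deliver 0→4:  <4:part t1 ->
5. deliver 4→0:  nop
6. deliver 3→4:  nop
7. deliver 0→2:  <2:part t1 ->
8. deliver 1→0:  nop
9. timeout(0):  <0:coor t2 ->
10. propose(0,'p'):  <0:coor t3 ->
11. deliver 0→4:  <4:part t2 ->
12. deliver 4→0:  nop
13. deliver 0→2:  <2:part t2 ->
14. deliver 2→0:  nop
15. deliver 3→2:  nop

3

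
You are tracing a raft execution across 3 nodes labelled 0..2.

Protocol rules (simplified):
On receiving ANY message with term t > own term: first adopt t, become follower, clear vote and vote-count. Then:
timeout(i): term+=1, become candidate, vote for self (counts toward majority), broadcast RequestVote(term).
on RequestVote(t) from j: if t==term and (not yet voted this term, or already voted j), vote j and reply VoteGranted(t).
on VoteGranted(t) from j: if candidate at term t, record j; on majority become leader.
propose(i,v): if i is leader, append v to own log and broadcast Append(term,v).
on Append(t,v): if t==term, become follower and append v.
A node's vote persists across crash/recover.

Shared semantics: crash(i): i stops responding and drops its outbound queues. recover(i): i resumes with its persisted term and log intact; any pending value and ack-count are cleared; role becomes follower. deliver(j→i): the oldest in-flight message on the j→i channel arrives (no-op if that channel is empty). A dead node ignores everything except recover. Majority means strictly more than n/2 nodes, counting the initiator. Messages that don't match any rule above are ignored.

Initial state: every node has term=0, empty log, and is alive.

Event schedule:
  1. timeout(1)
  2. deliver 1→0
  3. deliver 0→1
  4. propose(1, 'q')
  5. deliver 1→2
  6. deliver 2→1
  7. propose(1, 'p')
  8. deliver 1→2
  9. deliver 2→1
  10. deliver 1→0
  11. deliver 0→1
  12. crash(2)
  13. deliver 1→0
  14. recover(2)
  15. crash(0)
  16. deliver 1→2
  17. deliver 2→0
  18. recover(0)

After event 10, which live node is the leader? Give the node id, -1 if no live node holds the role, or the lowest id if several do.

1

step 1 timeout(1): 1={cand,t=1,log=-}
step 2 deliver 1→0: 0={foll,t=1,log=-}
step 3 deliver 0→1: 1={lead,t=1,log=-}
step 4 propose(1,'q'): 1={lead,t=1,log=q}
step 5 deliver 1→2: 2={foll,t=1,log=-}
step 6 deliver 2→1: —
step 7 propose(1,'p'): 1={lead,t=1,log=q,p}
step 8 deliver 1→2: 2={foll,t=1,log=q}
step 9 deliver 2→1: —
step 10 deliver 1→0: 0={foll,t=1,log=q}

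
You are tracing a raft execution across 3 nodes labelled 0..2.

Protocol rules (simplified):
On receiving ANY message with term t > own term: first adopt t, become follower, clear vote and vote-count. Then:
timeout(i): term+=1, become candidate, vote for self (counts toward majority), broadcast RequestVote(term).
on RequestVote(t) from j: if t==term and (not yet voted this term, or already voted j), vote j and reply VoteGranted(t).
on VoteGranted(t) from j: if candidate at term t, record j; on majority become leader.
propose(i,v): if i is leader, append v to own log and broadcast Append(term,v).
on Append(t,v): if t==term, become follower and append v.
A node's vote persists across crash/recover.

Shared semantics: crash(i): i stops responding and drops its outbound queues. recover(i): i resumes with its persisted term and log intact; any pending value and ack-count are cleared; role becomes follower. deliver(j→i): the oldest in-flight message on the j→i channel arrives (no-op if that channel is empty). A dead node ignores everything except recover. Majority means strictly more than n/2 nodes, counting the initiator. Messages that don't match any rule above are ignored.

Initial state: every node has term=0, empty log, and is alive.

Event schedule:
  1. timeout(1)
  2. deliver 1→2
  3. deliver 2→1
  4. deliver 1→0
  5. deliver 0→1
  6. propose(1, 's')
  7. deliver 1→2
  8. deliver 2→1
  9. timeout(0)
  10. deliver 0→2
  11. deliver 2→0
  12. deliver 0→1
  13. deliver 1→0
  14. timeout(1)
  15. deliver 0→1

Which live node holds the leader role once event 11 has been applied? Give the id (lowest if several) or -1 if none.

0

1. timeout(1):  <1:cand t1 ->
2. deliver 1→2:  <2:foll t1 ->
3. deliver 2→1:  <1:lead t1 ->
4. deliver 1→0:  <0:foll t1 ->
5. deliver 0→1:  nop
6. propose(1,'s'):  <1:lead t1 s>
7. deliver 1→2:  <2:foll t1 s>
8. deliver 2→1:  nop
9. timeout(0):  <0:cand t2 ->
10. deliver 0→2:  <2:foll t2 s>
11. deliver 2→0:  <0:lead t2 ->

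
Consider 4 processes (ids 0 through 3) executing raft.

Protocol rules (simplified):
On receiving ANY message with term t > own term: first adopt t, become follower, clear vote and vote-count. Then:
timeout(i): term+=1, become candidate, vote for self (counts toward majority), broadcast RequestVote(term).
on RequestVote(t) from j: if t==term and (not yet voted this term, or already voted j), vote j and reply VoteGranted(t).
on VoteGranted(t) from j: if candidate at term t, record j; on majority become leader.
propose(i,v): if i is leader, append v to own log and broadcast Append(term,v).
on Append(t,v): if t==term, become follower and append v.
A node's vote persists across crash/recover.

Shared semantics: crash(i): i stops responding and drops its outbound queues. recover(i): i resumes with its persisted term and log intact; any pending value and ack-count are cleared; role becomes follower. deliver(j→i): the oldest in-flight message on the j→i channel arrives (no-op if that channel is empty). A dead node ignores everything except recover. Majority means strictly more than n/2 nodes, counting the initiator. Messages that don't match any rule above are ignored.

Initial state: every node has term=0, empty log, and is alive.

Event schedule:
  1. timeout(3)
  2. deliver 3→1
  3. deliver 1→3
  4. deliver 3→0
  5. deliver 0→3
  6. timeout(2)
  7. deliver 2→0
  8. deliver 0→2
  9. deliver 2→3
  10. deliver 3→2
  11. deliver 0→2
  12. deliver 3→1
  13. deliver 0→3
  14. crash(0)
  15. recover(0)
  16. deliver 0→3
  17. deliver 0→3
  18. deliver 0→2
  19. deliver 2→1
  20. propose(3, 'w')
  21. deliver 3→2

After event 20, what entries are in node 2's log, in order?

empty

1. timeout(3):  <3:cand t1 ->
2. deliver 3→1:  <1:foll t1 ->
3. deliver 1→3:  nop
4. deliver 3→0:  <0:foll t1 ->
5. deliver 0→3:  <3:lead t1 ->
6. timeout(2):  <2:cand t1 ->
7. deliver 2→0:  nop
8. deliver 0→2:  nop
9. deliver 2→3:  nop
10. deliver 3→2:  nop
11. deliver 0→2:  nop
12. deliver 3→1:  nop
13. deliver 0→3:  nop
14. crash(0):  <0:✗foll t1 ->
15. recover(0):  <0:foll t1 ->
16. deliver 0→3:  nop
17. deliver 0→3:  nop
18. deliver 0→2:  nop
19. deliver 2→1:  nop
20. propose(3,'w'):  <3:lead t1 w>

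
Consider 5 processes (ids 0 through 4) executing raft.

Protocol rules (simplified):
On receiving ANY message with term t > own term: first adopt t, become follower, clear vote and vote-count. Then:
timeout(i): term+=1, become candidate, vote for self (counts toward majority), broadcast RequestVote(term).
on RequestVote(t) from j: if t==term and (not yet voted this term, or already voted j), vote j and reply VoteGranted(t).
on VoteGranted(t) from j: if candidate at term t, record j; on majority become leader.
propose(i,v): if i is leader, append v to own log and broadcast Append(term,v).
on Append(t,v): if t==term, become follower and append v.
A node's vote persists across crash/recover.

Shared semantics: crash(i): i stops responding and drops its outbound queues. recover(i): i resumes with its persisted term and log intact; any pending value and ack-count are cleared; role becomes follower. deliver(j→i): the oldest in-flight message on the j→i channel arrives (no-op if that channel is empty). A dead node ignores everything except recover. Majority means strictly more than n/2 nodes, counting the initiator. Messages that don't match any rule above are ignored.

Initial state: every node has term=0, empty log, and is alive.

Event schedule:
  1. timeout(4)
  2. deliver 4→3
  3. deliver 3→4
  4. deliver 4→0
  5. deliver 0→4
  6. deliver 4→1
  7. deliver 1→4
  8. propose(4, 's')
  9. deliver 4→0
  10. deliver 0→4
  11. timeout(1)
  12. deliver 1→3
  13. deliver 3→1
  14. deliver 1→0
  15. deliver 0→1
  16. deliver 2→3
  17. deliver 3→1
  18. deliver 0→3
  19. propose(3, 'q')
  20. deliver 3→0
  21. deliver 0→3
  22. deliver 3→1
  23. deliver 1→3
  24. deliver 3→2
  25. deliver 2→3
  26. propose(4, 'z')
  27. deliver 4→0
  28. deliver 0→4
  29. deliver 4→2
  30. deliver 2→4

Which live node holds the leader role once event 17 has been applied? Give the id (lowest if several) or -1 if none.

1

after 1 — timeout(4): n4:cand/t1/[-]
after 2 — deliver 4→3: n3:foll/t1/[-]
after 3 — deliver 3→4: ·
after 4 — deliver 4→0: n0:foll/t1/[-]
after 5 — deliver 0→4: n4:lead/t1/[-]
after 6 — deliver 4→1: n1:foll/t1/[-]
after 7 — deliver 1→4: ·
after 8 — propose(4,'s'): n4:lead/t1/[s]
after 9 — deliver 4→0: n0:foll/t1/[s]
after 10 — deliver 0→4: ·
after 11 — timeout(1): n1:cand/t2/[-]
after 12 — deliver 1→3: n3:foll/t2/[-]
after 13 — deliver 3→1: ·
after 14 — deliver 1→0: n0:foll/t2/[s]
after 15 — deliver 0→1: n1:lead/t2/[-]
after 16 — deliver 2→3: ·
after 17 — deliver 3→1: ·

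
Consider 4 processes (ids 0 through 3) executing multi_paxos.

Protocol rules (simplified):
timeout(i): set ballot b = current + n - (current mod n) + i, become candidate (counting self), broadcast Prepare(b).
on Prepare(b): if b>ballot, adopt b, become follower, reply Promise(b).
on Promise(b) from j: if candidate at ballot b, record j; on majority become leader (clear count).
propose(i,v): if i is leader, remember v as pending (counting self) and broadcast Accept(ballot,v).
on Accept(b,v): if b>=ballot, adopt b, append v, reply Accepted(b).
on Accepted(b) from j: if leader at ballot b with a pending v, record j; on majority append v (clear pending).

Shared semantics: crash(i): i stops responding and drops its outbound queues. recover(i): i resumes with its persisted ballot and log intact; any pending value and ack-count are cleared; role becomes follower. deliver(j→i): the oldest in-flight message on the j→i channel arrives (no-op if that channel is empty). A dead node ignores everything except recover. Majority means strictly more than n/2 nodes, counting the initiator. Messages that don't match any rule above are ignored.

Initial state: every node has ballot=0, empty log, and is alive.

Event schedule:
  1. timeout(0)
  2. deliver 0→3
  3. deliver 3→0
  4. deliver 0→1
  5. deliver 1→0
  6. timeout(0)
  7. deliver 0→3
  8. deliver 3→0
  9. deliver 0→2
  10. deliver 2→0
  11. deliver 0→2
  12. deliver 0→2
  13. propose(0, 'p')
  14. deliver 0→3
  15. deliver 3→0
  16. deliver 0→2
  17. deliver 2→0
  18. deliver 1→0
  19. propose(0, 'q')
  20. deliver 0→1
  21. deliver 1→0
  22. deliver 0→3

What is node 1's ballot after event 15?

4

step 1 timeout(0): 0={cand,b=4,log=-}
step 2 deliver 0→3: 3={foll,b=4,log=-}
step 3 deliver 3→0: —
step 4 deliver 0→1: 1={foll,b=4,log=-}
step 5 deliver 1→0: 0={lead,b=4,log=-}
step 6 timeout(0): 0={cand,b=8,log=-}
step 7 deliver 0→3: 3={foll,b=8,log=-}
step 8 deliver 3→0: —
step 9 deliver 0→2: 2={foll,b=4,log=-}
step 10 deliver 2→0: —
step 11 deliver 0→2: 2={foll,b=8,log=-}
step 12 deliver 0→2: —
step 13 propose(0,'p'): —
step 14 deliver 0→3: —
step 15 deliver 3→0: —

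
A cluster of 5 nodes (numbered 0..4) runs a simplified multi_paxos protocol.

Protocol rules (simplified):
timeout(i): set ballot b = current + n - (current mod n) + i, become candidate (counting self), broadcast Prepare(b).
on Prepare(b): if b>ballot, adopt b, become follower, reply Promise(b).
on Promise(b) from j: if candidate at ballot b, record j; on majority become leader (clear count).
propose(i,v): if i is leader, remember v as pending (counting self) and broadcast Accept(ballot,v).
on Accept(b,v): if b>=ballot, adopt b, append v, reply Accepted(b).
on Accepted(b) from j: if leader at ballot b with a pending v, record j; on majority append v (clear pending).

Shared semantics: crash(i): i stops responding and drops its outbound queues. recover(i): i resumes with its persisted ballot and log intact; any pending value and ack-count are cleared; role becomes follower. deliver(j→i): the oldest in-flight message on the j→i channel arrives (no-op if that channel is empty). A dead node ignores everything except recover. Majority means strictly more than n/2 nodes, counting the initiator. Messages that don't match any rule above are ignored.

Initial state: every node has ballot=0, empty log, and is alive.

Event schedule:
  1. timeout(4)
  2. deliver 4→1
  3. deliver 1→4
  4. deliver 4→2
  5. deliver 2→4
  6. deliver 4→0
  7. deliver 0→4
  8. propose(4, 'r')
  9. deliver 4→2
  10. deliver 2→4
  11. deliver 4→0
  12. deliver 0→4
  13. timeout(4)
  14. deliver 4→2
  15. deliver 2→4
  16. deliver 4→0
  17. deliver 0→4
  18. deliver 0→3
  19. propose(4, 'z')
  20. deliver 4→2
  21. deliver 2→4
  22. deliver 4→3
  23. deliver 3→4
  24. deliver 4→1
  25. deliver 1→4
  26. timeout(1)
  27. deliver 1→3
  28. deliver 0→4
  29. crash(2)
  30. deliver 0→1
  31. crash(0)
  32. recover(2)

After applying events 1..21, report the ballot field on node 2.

e1 timeout(4): 4[cand,b=9,-]
e2 deliver 4→1: 1[foll,b=9,-]
e3 deliver 1→4: ·
e4 deliver 4→2: 2[foll,b=9,-]
e5 deliver 2→4: 4[lead,b=9,-]
e6 deliver 4→0: 0[foll,b=9,-]
e7 deliver 0→4: ·
e8 propose(4,'r'): ·
e9 deliver 4→2: 2[foll,b=9,r]
e10 deliver 2→4: ·
e11 deliver 4→0: 0[foll,b=9,r]
e12 deliver 0→4: 4[lead,b=9,r]
e13 timeout(4): 4[cand,b=14,r]
e14 deliver 4→2: 2[foll,b=14,r]
e15 deliver 2→4: ·
e16 deliver 4→0: 0[foll,b=14,r]
e17 deliver 0→4: 4[lead,b=14,r]
e18 deliver 0→3: ·
e19 propose(4,'z'): ·
e20 deliver 4→2: 2[foll,b=14,r,z]
e21 deliver 2→4: ·

14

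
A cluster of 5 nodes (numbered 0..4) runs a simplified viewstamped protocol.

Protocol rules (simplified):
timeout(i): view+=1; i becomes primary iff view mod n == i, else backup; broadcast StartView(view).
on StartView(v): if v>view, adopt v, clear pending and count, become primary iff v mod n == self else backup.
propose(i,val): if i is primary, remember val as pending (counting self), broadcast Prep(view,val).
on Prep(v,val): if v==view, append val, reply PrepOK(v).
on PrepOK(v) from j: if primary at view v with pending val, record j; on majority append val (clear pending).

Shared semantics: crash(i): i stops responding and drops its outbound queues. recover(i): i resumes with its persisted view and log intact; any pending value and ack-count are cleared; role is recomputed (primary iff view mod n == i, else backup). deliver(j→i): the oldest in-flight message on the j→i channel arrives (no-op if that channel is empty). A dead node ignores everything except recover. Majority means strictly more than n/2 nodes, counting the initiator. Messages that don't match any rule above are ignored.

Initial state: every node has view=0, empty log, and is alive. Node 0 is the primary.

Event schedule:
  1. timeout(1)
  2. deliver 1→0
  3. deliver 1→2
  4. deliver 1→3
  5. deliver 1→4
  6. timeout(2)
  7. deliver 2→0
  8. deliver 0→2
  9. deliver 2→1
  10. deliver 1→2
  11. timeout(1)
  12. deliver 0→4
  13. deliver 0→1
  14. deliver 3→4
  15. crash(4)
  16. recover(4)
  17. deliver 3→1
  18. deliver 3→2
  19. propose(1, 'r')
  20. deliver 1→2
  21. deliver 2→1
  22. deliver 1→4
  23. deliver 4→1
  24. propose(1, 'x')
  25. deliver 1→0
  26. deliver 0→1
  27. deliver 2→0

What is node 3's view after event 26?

1

after 1 — timeout(1): n1:prim/v1/[-]
after 2 — deliver 1→0: n0:back/v1/[-]
after 3 — deliver 1→2: n2:back/v1/[-]
after 4 — deliver 1→3: n3:back/v1/[-]
after 5 — deliver 1→4: n4:back/v1/[-]
after 6 — timeout(2): n2:prim/v2/[-]
after 7 — deliver 2→0: n0:back/v2/[-]
after 8 — deliver 0→2: ·
after 9 — deliver 2→1: n1:back/v2/[-]
after 10 — deliver 1→2: ·
after 11 — timeout(1): n1:back/v3/[-]
after 12 — deliver 0→4: ·
after 13 — deliver 0→1: ·
after 14 — deliver 3→4: ·
after 15 — crash(4): n4:✗back/v1/[-]
after 16 — recover(4): n4:back/v1/[-]
after 17 — deliver 3→1: ·
after 18 — deliver 3→2: ·
after 19 — propose(1,'r'): ·
after 20 — deliver 1→2: n2:back/v3/[-]
after 21 — deliver 2→1: ·
after 22 — deliver 1→4: n4:back/v3/[-]
after 23 — deliver 4→1: ·
after 24 — propose(1,'x'): ·
after 25 — deliver 1→0: n0:back/v3/[-]
after 26 — deliver 0→1: ·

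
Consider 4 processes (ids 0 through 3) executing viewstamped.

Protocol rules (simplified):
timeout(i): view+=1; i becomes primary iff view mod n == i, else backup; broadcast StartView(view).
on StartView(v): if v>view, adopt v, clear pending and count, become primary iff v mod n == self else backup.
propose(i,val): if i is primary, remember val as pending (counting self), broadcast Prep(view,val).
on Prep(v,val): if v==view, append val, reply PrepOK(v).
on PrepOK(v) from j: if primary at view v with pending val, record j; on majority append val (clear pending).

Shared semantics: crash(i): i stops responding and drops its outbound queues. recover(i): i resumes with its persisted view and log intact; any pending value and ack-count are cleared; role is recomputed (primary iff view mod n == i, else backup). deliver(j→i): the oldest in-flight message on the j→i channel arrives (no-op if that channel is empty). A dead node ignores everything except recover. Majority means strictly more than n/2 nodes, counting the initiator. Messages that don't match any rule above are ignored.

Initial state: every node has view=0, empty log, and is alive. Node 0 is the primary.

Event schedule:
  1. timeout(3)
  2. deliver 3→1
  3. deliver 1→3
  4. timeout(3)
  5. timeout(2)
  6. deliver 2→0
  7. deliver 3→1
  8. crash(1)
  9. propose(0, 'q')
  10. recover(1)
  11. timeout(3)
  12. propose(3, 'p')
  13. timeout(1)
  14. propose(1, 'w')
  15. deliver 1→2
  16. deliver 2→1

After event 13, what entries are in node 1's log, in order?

after 1 — timeout(3): n3:back/v1/[-]
after 2 — deliver 3→1: n1:prim/v1/[-]
after 3 — deliver 1→3: ·
after 4 — timeout(3): n3:back/v2/[-]
after 5 — timeout(2): n2:back/v1/[-]
after 6 — deliver 2→0: n0:back/v1/[-]
after 7 — deliver 3→1: n1:back/v2/[-]
after 8 — crash(1): n1:✗back/v2/[-]
after 9 — propose(0,'q'): ·
after 10 — recover(1): n1:back/v2/[-]
after 11 — timeout(3): n3:prim/v3/[-]
after 12 — propose(3,'p'): ·
after 13 — timeout(1): n1:back/v3/[-]

empty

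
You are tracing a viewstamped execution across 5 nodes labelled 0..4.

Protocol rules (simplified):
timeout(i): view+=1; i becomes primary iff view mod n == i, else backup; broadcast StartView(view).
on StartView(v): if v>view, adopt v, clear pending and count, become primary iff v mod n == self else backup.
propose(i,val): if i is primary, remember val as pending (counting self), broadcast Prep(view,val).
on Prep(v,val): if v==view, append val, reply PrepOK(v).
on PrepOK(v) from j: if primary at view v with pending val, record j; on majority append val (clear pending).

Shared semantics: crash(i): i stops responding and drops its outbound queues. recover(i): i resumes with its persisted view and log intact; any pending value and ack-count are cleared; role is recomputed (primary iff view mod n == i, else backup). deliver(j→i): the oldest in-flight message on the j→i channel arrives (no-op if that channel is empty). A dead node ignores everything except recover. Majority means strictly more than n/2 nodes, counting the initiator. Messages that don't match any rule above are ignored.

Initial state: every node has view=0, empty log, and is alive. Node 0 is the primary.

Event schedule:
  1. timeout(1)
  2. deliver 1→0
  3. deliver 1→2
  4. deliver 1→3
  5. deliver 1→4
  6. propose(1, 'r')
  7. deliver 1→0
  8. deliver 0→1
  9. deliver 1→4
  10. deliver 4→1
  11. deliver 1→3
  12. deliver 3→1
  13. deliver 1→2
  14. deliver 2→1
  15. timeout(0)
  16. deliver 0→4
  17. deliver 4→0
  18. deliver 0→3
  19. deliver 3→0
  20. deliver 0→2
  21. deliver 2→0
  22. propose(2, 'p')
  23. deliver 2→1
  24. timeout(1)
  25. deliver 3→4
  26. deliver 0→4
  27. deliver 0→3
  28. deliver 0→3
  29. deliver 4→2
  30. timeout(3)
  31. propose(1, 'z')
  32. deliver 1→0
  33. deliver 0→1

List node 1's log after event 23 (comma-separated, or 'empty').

[1] timeout(1) → N1(prim v1 [-])
[2] deliver 1→0 → N0(back v1 [-])
[3] deliver 1→2 → N2(back v1 [-])
[4] deliver 1→3 → N3(back v1 [-])
[5] deliver 1→4 → N4(back v1 [-])
[6] propose(1,'r') → ∅
[7] deliver 1→0 → N0(back v1 [r])
[8] deliver 0→1 → ∅
[9] deliver 1→4 → N4(back v1 [r])
[10] deliver 4→1 → N1(prim v1 [r])
[11] deliver 1→3 → N3(back v1 [r])
[12] deliver 3→1 → ∅
[13] deliver 1→2 → N2(back v1 [r])
[14] deliver 2→1 → ∅
[15] timeout(0) → N0(back v2 [r])
[16] deliver 0→4 → N4(back v2 [r])
[17] deliver 4→0 → ∅
[18] deliver 0→3 → N3(back v2 [r])
[19] deliver 3→0 → ∅
[20] deliver 0→2 → N2(prim v2 [r])
[21] deliver 2→0 → ∅
[22] propose(2,'p') → ∅
[23] deliver 2→1 → ∅

r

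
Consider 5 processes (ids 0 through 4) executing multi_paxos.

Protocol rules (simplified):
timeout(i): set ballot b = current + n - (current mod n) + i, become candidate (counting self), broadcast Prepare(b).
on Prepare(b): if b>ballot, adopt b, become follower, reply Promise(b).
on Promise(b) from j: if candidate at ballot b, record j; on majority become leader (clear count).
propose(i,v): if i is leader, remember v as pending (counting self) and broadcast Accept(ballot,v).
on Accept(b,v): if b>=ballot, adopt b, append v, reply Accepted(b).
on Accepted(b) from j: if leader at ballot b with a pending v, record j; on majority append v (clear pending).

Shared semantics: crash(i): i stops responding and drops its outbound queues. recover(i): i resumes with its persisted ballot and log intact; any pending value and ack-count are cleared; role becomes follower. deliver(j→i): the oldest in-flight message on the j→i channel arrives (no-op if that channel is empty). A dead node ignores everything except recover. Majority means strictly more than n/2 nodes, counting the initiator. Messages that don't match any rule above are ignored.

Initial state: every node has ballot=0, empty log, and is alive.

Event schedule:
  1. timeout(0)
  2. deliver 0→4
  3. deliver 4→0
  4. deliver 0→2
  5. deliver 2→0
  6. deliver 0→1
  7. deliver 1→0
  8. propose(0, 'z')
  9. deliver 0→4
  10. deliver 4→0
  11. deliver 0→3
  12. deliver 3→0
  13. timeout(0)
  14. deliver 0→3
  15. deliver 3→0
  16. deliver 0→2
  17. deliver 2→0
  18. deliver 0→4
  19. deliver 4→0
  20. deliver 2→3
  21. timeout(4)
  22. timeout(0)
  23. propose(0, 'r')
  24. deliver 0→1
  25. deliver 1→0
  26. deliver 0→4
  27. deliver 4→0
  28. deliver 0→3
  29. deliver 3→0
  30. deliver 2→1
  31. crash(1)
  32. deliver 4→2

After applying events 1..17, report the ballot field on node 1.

[1] timeout(0) → N0(cand b5 [-])
[2] deliver 0→4 → N4(foll b5 [-])
[3] deliver 4→0 → ∅
[4] deliver 0→2 → N2(foll b5 [-])
[5] deliver 2→0 → N0(lead b5 [-])
[6] deliver 0→1 → N1(foll b5 [-])
[7] deliver 1→0 → ∅
[8] propose(0,'z') → ∅
[9] deliver 0→4 → N4(foll b5 [z])
[10] deliver 4→0 → ∅
[11] deliver 0→3 → N3(foll b5 [-])
[12] deliver 3→0 → ∅
[13] timeout(0) → N0(cand b10 [-])
[14] deliver 0→3 → N3(foll b5 [z])
[15] deliver 3→0 → ∅
[16] deliver 0→2 → N2(foll b5 [z])
[17] deliver 2→0 → ∅

5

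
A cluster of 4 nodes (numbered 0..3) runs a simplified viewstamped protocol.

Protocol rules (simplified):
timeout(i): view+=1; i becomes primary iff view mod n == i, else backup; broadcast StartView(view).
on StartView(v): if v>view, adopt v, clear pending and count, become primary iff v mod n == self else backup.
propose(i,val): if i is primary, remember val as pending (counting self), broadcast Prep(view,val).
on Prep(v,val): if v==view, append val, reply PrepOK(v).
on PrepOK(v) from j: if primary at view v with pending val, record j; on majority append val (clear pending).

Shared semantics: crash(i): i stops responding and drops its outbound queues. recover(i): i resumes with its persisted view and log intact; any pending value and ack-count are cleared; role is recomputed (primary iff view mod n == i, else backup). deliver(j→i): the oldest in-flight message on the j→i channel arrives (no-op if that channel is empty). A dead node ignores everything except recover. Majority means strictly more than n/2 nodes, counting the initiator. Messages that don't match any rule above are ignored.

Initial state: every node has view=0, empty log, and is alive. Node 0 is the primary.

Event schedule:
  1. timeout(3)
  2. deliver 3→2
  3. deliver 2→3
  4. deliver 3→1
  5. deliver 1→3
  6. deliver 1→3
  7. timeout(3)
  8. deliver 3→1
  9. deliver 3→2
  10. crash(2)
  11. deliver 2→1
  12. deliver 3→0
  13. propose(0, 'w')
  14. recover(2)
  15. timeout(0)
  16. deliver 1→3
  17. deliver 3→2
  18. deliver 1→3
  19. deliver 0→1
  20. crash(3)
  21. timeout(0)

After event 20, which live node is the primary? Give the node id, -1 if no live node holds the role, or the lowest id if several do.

step 1 timeout(3): 3={back,v=1,log=-}
step 2 deliver 3→2: 2={back,v=1,log=-}
step 3 deliver 2→3: —
step 4 deliver 3→1: 1={prim,v=1,log=-}
step 5 deliver 1→3: —
step 6 deliver 1→3: —
step 7 timeout(3): 3={back,v=2,log=-}
step 8 deliver 3→1: 1={back,v=2,log=-}
step 9 deliver 3→2: 2={prim,v=2,log=-}
step 10 crash(2): 2={✗prim,v=2,log=-}
step 11 deliver 2→1: —
step 12 deliver 3→0: 0={back,v=1,log=-}
step 13 propose(0,'w'): —
step 14 recover(2): 2={prim,v=2,log=-}
step 15 timeout(0): 0={back,v=2,log=-}
step 16 deliver 1→3: —
step 17 deliver 3→2: —
step 18 deliver 1→3: —
step 19 deliver 0→1: —
step 20 crash(3): 3={✗back,v=2,log=-}

2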